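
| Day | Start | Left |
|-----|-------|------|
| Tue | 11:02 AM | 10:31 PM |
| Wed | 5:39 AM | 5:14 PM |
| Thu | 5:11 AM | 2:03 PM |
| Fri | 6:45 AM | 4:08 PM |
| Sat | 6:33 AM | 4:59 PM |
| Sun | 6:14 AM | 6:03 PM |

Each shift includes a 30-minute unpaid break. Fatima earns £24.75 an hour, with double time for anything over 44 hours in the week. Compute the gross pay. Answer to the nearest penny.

£1909.05

Tue: 11:02 AM–10:31 PM = 11 h 29 min; less 30 min break → 10 h 59 min
Wed: 5:39 AM–5:14 PM = 11 h 35 min; less 30 min break → 11 h 5 min
Thu: 5:11 AM–2:03 PM = 8 h 52 min; less 30 min break → 8 h 22 min
Fri: 6:45 AM–4:08 PM = 9 h 23 min; less 30 min break → 8 h 53 min
Sat: 6:33 AM–4:59 PM = 10 h 26 min; less 30 min break → 9 h 56 min
Sun: 6:14 AM–6:03 PM = 11 h 49 min; less 30 min break → 11 h 19 min
Total worked: 60 h 34 min = 3634 min.
Regular 44 h 0 min = 2640 min at £24.75/h; overtime 16 h 34 min = 994 min at £49.50/h.
Pay = (2640 × £24.75 + 994 × £49.50) ÷ 60 = £1909.05.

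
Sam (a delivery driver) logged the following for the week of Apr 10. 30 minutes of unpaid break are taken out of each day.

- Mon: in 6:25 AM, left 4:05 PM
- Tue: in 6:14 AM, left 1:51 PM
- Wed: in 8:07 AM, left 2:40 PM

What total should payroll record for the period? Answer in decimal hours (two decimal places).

Mon: 6:25 AM–4:05 PM = 9 h 40 min; less 30 min break → 9 h 10 min
Tue: 6:14 AM–1:51 PM = 7 h 37 min; less 30 min break → 7 h 7 min
Wed: 8:07 AM–2:40 PM = 6 h 33 min; less 30 min break → 6 h 3 min
Total: 9 h 10 min + 7 h 7 min + 6 h 3 min = 22 h 20 min.

22.33 hours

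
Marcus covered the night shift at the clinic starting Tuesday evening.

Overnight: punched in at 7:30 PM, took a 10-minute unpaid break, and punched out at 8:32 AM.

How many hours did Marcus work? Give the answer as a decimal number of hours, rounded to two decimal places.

12.87 hours

Overnight: 7:30 PM → midnight = 4 h 30 min; midnight → 8:32 AM = 8 h 32 min; span 13 h 2 min; less 10 min break → 12 h 52 min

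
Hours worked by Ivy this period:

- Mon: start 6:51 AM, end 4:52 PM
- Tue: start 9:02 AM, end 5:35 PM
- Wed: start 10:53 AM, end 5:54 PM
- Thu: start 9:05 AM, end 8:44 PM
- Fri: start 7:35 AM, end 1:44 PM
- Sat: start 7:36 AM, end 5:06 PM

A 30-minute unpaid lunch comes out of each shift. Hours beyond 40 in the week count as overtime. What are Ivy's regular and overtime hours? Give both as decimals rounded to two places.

Regular 40.00 hours, overtime 9.88 hours

Mon: 6:51 AM–4:52 PM = 10 h 1 min; less 30 min break → 9 h 31 min
Tue: 9:02 AM–5:35 PM = 8 h 33 min; less 30 min break → 8 h 3 min
Wed: 10:53 AM–5:54 PM = 7 h 1 min; less 30 min break → 6 h 31 min
Thu: 9:05 AM–8:44 PM = 11 h 39 min; less 30 min break → 11 h 9 min
Fri: 7:35 AM–1:44 PM = 6 h 9 min; less 30 min break → 5 h 39 min
Sat: 7:36 AM–5:06 PM = 9 h 30 min; less 30 min break → 9 h 0 min
Total worked: 49 h 53 min = 49.88 h.
Threshold 40 h → overtime 9 h 53 min, regular 40 h 0 min.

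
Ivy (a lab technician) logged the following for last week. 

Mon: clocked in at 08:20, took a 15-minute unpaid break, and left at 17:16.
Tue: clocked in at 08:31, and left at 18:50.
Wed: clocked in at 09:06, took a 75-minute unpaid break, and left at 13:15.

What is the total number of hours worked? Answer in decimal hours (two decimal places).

Mon: 08:20–17:16 = 8 h 56 min; less 15 min break → 8 h 41 min
Tue: 08:31–18:50 = 10 h 19 min
Wed: 09:06–13:15 = 4 h 9 min; less 75 min break → 2 h 54 min
Total: 8 h 41 min + 10 h 19 min + 2 h 54 min = 21 h 54 min.

21.90 hours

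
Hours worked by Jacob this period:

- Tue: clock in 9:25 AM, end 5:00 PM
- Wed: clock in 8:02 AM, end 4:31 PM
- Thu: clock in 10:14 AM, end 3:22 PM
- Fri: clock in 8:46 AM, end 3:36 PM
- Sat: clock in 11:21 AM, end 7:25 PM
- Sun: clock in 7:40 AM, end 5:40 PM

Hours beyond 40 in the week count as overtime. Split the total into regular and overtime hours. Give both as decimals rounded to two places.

Tue: 9:25 AM–5:00 PM = 7 h 35 min
Wed: 8:02 AM–4:31 PM = 8 h 29 min
Thu: 10:14 AM–3:22 PM = 5 h 8 min
Fri: 8:46 AM–3:36 PM = 6 h 50 min
Sat: 11:21 AM–7:25 PM = 8 h 4 min
Sun: 7:40 AM–5:40 PM = 10 h 0 min
Total worked: 46 h 6 min = 46.10 h.
Threshold 40 h → overtime 6 h 6 min, regular 40 h 0 min.

Regular 40.00 hours, overtime 6.10 hours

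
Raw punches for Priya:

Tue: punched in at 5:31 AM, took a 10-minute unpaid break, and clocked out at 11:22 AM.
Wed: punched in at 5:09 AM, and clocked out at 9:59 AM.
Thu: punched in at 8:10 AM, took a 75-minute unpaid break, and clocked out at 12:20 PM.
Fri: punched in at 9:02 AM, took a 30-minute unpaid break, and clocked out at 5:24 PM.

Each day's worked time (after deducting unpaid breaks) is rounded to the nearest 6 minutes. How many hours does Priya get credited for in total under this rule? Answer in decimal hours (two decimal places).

21.30 hours

Tue: 5:31 AM–11:22 AM = 5 h 51 min − 10 min = 5 h 41 min → rounds to 5 h 42 min
Wed: 5:09 AM–9:59 AM = 4 h 50 min → rounds to 4 h 48 min
Thu: 8:10 AM–12:20 PM = 4 h 10 min − 75 min = 2 h 55 min → rounds to 2 h 54 min
Fri: 9:02 AM–5:24 PM = 8 h 22 min − 30 min = 7 h 52 min → rounds to 7 h 54 min
Total credited: 21 h 18 min.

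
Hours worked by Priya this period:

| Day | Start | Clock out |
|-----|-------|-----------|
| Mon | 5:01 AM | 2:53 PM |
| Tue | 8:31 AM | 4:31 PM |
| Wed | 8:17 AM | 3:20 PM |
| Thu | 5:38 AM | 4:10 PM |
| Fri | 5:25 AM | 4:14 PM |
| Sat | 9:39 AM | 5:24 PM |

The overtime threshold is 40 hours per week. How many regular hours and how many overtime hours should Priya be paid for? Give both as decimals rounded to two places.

Mon: 5:01 AM–2:53 PM = 9 h 52 min
Tue: 8:31 AM–4:31 PM = 8 h 0 min
Wed: 8:17 AM–3:20 PM = 7 h 3 min
Thu: 5:38 AM–4:10 PM = 10 h 32 min
Fri: 5:25 AM–4:14 PM = 10 h 49 min
Sat: 9:39 AM–5:24 PM = 7 h 45 min
Total worked: 54 h 1 min = 54.02 h.
Threshold 40 h → overtime 14 h 1 min, regular 40 h 0 min.

Regular 40.00 hours, overtime 14.02 hours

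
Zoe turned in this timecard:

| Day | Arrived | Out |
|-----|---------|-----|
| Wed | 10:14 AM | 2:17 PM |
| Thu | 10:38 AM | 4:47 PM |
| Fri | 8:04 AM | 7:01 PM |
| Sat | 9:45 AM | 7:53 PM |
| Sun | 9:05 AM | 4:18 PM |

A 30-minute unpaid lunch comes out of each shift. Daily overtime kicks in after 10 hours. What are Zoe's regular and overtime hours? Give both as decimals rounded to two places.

Regular 35.55 hours, overtime 0.45 hours

Wed: 10:14 AM–2:17 PM = 4 h 3 min; less 30 min break → 3 h 33 min
Thu: 10:38 AM–4:47 PM = 6 h 9 min; less 30 min break → 5 h 39 min
Fri: 8:04 AM–7:01 PM = 10 h 57 min; less 30 min break → 10 h 27 min
Sat: 9:45 AM–7:53 PM = 10 h 8 min; less 30 min break → 9 h 38 min
Sun: 9:05 AM–4:18 PM = 7 h 13 min; less 30 min break → 6 h 43 min
Wed reg 3 h 33 min / OT 0 h 0 min; Thu reg 5 h 39 min / OT 0 h 0 min; Fri reg 10 h 0 min / OT 0 h 27 min; Sat reg 9 h 38 min / OT 0 h 0 min; Sun reg 6 h 43 min / OT 0 h 0 min.
Totals: regular 35 h 33 min, overtime 0 h 27 min.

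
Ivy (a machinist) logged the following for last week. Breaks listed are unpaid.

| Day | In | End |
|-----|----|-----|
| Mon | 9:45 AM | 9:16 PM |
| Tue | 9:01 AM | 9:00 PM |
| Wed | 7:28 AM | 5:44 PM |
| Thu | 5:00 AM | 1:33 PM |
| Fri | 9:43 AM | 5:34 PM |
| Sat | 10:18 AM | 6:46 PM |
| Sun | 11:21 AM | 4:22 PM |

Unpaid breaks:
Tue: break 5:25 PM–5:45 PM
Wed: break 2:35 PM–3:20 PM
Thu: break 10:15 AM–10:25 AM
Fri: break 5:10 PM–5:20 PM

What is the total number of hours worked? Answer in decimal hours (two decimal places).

62.23 hours

Mon: 9:45 AM–9:16 PM = 11 h 31 min
Tue: 9:01 AM–9:00 PM = 11 h 59 min; less 20 min break → 11 h 39 min
Wed: 7:28 AM–5:44 PM = 10 h 16 min; less 45 min break → 9 h 31 min
Thu: 5:00 AM–1:33 PM = 8 h 33 min; less 10 min break → 8 h 23 min
Fri: 9:43 AM–5:34 PM = 7 h 51 min; less 10 min break → 7 h 41 min
Sat: 10:18 AM–6:46 PM = 8 h 28 min
Sun: 11:21 AM–4:22 PM = 5 h 1 min
Total: 11 h 31 min + 11 h 39 min + 9 h 31 min + 8 h 23 min + 7 h 41 min + 8 h 28 min + 5 h 1 min = 62 h 14 min.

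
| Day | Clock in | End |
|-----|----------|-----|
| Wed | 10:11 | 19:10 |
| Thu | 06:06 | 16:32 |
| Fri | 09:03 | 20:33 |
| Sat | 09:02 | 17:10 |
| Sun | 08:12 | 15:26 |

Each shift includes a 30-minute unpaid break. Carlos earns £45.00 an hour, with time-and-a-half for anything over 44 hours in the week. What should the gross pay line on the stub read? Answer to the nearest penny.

£1970.25

Wed: 10:11–19:10 = 8 h 59 min; less 30 min break → 8 h 29 min
Thu: 06:06–16:32 = 10 h 26 min; less 30 min break → 9 h 56 min
Fri: 09:03–20:33 = 11 h 30 min; less 30 min break → 11 h 0 min
Sat: 09:02–17:10 = 8 h 8 min; less 30 min break → 7 h 38 min
Sun: 08:12–15:26 = 7 h 14 min; less 30 min break → 6 h 44 min
Total worked: 43 h 47 min = 2627 min.
Regular 43 h 47 min = 2627 min at £45.00/h; overtime 0 h 0 min = 0 min at £67.50/h.
Pay = (2627 × £45.00 + 0 × £67.50) ÷ 60 = £1970.25.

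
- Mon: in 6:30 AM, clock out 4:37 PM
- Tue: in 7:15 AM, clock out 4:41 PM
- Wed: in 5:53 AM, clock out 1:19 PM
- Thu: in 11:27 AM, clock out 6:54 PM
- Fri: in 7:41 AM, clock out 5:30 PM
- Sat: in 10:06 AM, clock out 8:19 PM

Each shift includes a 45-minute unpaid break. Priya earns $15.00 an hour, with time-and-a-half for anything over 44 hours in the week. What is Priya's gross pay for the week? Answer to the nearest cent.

$794.25

Mon: 6:30 AM–4:37 PM = 10 h 7 min; less 45 min break → 9 h 22 min
Tue: 7:15 AM–4:41 PM = 9 h 26 min; less 45 min break → 8 h 41 min
Wed: 5:53 AM–1:19 PM = 7 h 26 min; less 45 min break → 6 h 41 min
Thu: 11:27 AM–6:54 PM = 7 h 27 min; less 45 min break → 6 h 42 min
Fri: 7:41 AM–5:30 PM = 9 h 49 min; less 45 min break → 9 h 4 min
Sat: 10:06 AM–8:19 PM = 10 h 13 min; less 45 min break → 9 h 28 min
Total worked: 49 h 58 min = 2998 min.
Regular 44 h 0 min = 2640 min at $15.00/h; overtime 5 h 58 min = 358 min at $22.50/h.
Pay = (2640 × $15.00 + 358 × $22.50) ÷ 60 = $794.25.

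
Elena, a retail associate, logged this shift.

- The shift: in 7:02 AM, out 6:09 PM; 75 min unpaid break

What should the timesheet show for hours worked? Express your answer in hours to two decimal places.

The shift: 7:02 AM–6:09 PM = 11 h 7 min; less 75 min break → 9 h 52 min

9.87 hours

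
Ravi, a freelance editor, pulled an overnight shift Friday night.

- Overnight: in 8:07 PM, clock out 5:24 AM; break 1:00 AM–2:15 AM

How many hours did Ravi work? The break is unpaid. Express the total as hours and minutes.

Overnight: 8:07 PM → midnight = 3 h 53 min; midnight → 5:24 AM = 5 h 24 min; span 9 h 17 min; less 75 min break → 8 h 2 min

8 h 2 min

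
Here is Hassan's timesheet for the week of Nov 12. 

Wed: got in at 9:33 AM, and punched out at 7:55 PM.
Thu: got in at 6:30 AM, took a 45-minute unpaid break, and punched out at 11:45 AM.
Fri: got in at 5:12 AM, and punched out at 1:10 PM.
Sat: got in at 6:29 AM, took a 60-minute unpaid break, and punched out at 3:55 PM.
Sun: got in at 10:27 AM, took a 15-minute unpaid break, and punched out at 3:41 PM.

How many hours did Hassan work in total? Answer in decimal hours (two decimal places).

36.25 hours

Wed: 9:33 AM–7:55 PM = 10 h 22 min
Thu: 6:30 AM–11:45 AM = 5 h 15 min; less 45 min break → 4 h 30 min
Fri: 5:12 AM–1:10 PM = 7 h 58 min
Sat: 6:29 AM–3:55 PM = 9 h 26 min; less 60 min break → 8 h 26 min
Sun: 10:27 AM–3:41 PM = 5 h 14 min; less 15 min break → 4 h 59 min
Total: 10 h 22 min + 4 h 30 min + 7 h 58 min + 8 h 26 min + 4 h 59 min = 36 h 15 min.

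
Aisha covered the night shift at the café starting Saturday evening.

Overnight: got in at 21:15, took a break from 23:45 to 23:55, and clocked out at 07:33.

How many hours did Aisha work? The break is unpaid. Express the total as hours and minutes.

10 h 8 min

Overnight: 21:15 → midnight = 2 h 45 min; midnight → 07:33 = 7 h 33 min; span 10 h 18 min; less 10 min break → 10 h 8 min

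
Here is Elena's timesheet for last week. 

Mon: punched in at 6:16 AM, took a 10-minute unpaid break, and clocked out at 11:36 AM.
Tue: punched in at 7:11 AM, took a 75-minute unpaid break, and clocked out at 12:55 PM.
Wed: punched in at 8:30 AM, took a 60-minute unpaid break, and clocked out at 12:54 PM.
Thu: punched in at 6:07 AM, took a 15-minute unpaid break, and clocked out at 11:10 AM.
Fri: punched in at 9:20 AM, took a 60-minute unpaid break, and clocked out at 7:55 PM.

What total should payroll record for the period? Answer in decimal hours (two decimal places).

Mon: 6:16 AM–11:36 AM = 5 h 20 min; less 10 min break → 5 h 10 min
Tue: 7:11 AM–12:55 PM = 5 h 44 min; less 75 min break → 4 h 29 min
Wed: 8:30 AM–12:54 PM = 4 h 24 min; less 60 min break → 3 h 24 min
Thu: 6:07 AM–11:10 AM = 5 h 3 min; less 15 min break → 4 h 48 min
Fri: 9:20 AM–7:55 PM = 10 h 35 min; less 60 min break → 9 h 35 min
Total: 5 h 10 min + 4 h 29 min + 3 h 24 min + 4 h 48 min + 9 h 35 min = 27 h 26 min.

27.43 hours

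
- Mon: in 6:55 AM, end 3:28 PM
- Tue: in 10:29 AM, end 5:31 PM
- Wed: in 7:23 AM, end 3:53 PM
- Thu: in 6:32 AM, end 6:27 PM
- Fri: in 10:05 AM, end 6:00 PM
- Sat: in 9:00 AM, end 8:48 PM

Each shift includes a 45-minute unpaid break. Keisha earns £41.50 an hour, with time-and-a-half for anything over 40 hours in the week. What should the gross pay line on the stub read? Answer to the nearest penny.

£2358.24

Mon: 6:55 AM–3:28 PM = 8 h 33 min; less 45 min break → 7 h 48 min
Tue: 10:29 AM–5:31 PM = 7 h 2 min; less 45 min break → 6 h 17 min
Wed: 7:23 AM–3:53 PM = 8 h 30 min; less 45 min break → 7 h 45 min
Thu: 6:32 AM–6:27 PM = 11 h 55 min; less 45 min break → 11 h 10 min
Fri: 10:05 AM–6:00 PM = 7 h 55 min; less 45 min break → 7 h 10 min
Sat: 9:00 AM–8:48 PM = 11 h 48 min; less 45 min break → 11 h 3 min
Total worked: 51 h 13 min = 3073 min.
Regular 40 h 0 min = 2400 min at £41.50/h; overtime 11 h 13 min = 673 min at £62.25/h.
Pay = (2400 × £41.50 + 673 × £62.25) ÷ 60 = £2358.24.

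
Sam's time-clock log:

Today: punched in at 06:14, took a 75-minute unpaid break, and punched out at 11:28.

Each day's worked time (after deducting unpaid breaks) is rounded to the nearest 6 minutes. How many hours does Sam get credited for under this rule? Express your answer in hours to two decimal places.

Today: 06:14–11:28 = 5 h 14 min − 75 min = 3 h 59 min → rounds to 4 h 0 min

4.00 hours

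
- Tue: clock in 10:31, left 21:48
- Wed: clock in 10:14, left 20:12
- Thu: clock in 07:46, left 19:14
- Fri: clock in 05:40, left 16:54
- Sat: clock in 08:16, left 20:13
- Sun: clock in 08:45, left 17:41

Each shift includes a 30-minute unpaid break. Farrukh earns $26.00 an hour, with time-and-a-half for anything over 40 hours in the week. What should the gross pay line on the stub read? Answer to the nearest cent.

Tue: 10:31–21:48 = 11 h 17 min; less 30 min break → 10 h 47 min
Wed: 10:14–20:12 = 9 h 58 min; less 30 min break → 9 h 28 min
Thu: 07:46–19:14 = 11 h 28 min; less 30 min break → 10 h 58 min
Fri: 05:40–16:54 = 11 h 14 min; less 30 min break → 10 h 44 min
Sat: 08:16–20:13 = 11 h 57 min; less 30 min break → 11 h 27 min
Sun: 08:45–17:41 = 8 h 56 min; less 30 min break → 8 h 26 min
Total worked: 61 h 50 min = 3710 min.
Regular 40 h 0 min = 2400 min at $26.00/h; overtime 21 h 50 min = 1310 min at $39.00/h.
Pay = (2400 × $26.00 + 1310 × $39.00) ÷ 60 = $1891.50.

$1891.50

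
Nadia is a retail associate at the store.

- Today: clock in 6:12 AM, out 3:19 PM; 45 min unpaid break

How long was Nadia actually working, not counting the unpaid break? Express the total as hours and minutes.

Today: 6:12 AM–3:19 PM = 9 h 7 min; less 45 min break → 8 h 22 min

8 h 22 min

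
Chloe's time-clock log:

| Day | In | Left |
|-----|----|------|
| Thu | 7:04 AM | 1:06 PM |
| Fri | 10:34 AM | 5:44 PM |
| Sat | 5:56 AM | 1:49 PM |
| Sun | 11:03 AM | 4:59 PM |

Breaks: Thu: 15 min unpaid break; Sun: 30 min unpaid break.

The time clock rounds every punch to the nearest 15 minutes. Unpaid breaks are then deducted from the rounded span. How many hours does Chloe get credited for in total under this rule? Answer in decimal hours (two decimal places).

Thu: in 7:04 AM→7:00 AM, out 1:06 PM→1:00 PM; 6 h 0 min − 15 min = 5 h 45 min
Fri: in 10:34 AM→10:30 AM, out 5:44 PM→5:45 PM; 7 h 15 min
Sat: in 5:56 AM→6:00 AM, out 1:49 PM→1:45 PM; 7 h 45 min
Sun: in 11:03 AM→11:00 AM, out 4:59 PM→5:00 PM; 6 h 0 min − 30 min = 5 h 30 min
Total credited: 26 h 15 min.

26.25 hours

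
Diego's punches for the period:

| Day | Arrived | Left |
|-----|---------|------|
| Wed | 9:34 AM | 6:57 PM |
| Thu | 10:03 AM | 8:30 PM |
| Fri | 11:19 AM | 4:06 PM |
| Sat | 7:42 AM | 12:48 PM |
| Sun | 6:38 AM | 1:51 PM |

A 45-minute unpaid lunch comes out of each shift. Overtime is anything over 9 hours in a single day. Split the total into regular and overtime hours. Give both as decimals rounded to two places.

Wed: 9:34 AM–6:57 PM = 9 h 23 min; less 45 min break → 8 h 38 min
Thu: 10:03 AM–8:30 PM = 10 h 27 min; less 45 min break → 9 h 42 min
Fri: 11:19 AM–4:06 PM = 4 h 47 min; less 45 min break → 4 h 2 min
Sat: 7:42 AM–12:48 PM = 5 h 6 min; less 45 min break → 4 h 21 min
Sun: 6:38 AM–1:51 PM = 7 h 13 min; less 45 min break → 6 h 28 min
Wed reg 8 h 38 min / OT 0 h 0 min; Thu reg 9 h 0 min / OT 0 h 42 min; Fri reg 4 h 2 min / OT 0 h 0 min; Sat reg 4 h 21 min / OT 0 h 0 min; Sun reg 6 h 28 min / OT 0 h 0 min.
Totals: regular 32 h 29 min, overtime 0 h 42 min.

Regular 32.48 hours, overtime 0.70 hours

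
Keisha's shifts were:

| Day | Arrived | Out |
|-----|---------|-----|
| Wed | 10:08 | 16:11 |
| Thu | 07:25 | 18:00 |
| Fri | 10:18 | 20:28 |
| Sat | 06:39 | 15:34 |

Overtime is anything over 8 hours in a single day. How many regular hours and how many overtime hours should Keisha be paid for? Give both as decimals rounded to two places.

Regular 30.05 hours, overtime 5.67 hours

Wed: 10:08–16:11 = 6 h 3 min
Thu: 07:25–18:00 = 10 h 35 min
Fri: 10:18–20:28 = 10 h 10 min
Sat: 06:39–15:34 = 8 h 55 min
Wed reg 6 h 3 min / OT 0 h 0 min; Thu reg 8 h 0 min / OT 2 h 35 min; Fri reg 8 h 0 min / OT 2 h 10 min; Sat reg 8 h 0 min / OT 0 h 55 min.
Totals: regular 30 h 3 min, overtime 5 h 40 min.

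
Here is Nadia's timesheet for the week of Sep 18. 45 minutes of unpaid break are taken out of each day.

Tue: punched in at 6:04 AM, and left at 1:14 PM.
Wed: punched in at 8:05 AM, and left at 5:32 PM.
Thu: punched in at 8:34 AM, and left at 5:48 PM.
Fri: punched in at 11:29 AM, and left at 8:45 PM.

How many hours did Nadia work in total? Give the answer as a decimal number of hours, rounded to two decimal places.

32.12 hours

Tue: 6:04 AM–1:14 PM = 7 h 10 min; less 45 min break → 6 h 25 min
Wed: 8:05 AM–5:32 PM = 9 h 27 min; less 45 min break → 8 h 42 min
Thu: 8:34 AM–5:48 PM = 9 h 14 min; less 45 min break → 8 h 29 min
Fri: 11:29 AM–8:45 PM = 9 h 16 min; less 45 min break → 8 h 31 min
Total: 6 h 25 min + 8 h 42 min + 8 h 29 min + 8 h 31 min = 32 h 7 min.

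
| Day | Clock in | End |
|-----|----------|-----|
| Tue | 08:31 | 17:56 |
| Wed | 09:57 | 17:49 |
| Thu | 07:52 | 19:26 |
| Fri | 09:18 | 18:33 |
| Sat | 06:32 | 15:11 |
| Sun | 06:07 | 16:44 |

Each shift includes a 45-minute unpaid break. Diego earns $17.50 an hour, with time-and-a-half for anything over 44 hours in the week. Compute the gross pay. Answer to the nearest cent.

Tue: 08:31–17:56 = 9 h 25 min; less 45 min break → 8 h 40 min
Wed: 09:57–17:49 = 7 h 52 min; less 45 min break → 7 h 7 min
Thu: 07:52–19:26 = 11 h 34 min; less 45 min break → 10 h 49 min
Fri: 09:18–18:33 = 9 h 15 min; less 45 min break → 8 h 30 min
Sat: 06:32–15:11 = 8 h 39 min; less 45 min break → 7 h 54 min
Sun: 06:07–16:44 = 10 h 37 min; less 45 min break → 9 h 52 min
Total worked: 52 h 52 min = 3172 min.
Regular 44 h 0 min = 2640 min at $17.50/h; overtime 8 h 52 min = 532 min at $26.25/h.
Pay = (2640 × $17.50 + 532 × $26.25) ÷ 60 = $1002.75.

$1002.75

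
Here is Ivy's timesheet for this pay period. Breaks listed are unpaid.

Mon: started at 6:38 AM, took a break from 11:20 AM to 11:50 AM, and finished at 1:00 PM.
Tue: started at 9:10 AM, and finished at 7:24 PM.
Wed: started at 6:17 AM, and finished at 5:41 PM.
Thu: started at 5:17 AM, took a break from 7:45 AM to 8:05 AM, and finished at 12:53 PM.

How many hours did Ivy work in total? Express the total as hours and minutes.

34 h 46 min

Mon: 6:38 AM–1:00 PM = 6 h 22 min; less 30 min break → 5 h 52 min
Tue: 9:10 AM–7:24 PM = 10 h 14 min
Wed: 6:17 AM–5:41 PM = 11 h 24 min
Thu: 5:17 AM–12:53 PM = 7 h 36 min; less 20 min break → 7 h 16 min
Total: 5 h 52 min + 10 h 14 min + 11 h 24 min + 7 h 16 min = 34 h 46 min.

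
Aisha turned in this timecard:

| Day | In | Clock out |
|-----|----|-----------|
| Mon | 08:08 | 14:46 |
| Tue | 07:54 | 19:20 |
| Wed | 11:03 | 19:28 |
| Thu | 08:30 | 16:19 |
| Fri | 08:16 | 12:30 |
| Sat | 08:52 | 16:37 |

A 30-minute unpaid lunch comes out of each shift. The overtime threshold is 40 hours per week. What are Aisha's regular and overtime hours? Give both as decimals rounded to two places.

Regular 40.00 hours, overtime 3.28 hours

Mon: 08:08–14:46 = 6 h 38 min; less 30 min break → 6 h 8 min
Tue: 07:54–19:20 = 11 h 26 min; less 30 min break → 10 h 56 min
Wed: 11:03–19:28 = 8 h 25 min; less 30 min break → 7 h 55 min
Thu: 08:30–16:19 = 7 h 49 min; less 30 min break → 7 h 19 min
Fri: 08:16–12:30 = 4 h 14 min; less 30 min break → 3 h 44 min
Sat: 08:52–16:37 = 7 h 45 min; less 30 min break → 7 h 15 min
Total worked: 43 h 17 min = 43.28 h.
Threshold 40 h → overtime 3 h 17 min, regular 40 h 0 min.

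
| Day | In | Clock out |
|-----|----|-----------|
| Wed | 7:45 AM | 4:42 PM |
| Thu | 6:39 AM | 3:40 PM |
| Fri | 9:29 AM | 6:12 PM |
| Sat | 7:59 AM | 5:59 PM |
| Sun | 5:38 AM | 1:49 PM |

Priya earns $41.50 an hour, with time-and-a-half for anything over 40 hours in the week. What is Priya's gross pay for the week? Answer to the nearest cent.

$1962.95

Wed: 7:45 AM–4:42 PM = 8 h 57 min
Thu: 6:39 AM–3:40 PM = 9 h 1 min
Fri: 9:29 AM–6:12 PM = 8 h 43 min
Sat: 7:59 AM–5:59 PM = 10 h 0 min
Sun: 5:38 AM–1:49 PM = 8 h 11 min
Total worked: 44 h 52 min = 2692 min.
Regular 40 h 0 min = 2400 min at $41.50/h; overtime 4 h 52 min = 292 min at $62.25/h.
Pay = (2400 × $41.50 + 292 × $62.25) ÷ 60 = $1962.95.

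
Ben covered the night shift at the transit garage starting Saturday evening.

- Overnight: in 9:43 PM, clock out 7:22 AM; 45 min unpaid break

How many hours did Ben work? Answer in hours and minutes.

Overnight: 9:43 PM → midnight = 2 h 17 min; midnight → 7:22 AM = 7 h 22 min; span 9 h 39 min; less 45 min break → 8 h 54 min

8 h 54 min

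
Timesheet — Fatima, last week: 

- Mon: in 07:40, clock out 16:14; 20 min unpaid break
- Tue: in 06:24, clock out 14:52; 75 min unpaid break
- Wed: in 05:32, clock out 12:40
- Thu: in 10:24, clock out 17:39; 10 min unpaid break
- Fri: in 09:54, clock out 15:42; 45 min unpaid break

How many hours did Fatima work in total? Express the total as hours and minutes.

Mon: 07:40–16:14 = 8 h 34 min; less 20 min break → 8 h 14 min
Tue: 06:24–14:52 = 8 h 28 min; less 75 min break → 7 h 13 min
Wed: 05:32–12:40 = 7 h 8 min
Thu: 10:24–17:39 = 7 h 15 min; less 10 min break → 7 h 5 min
Fri: 09:54–15:42 = 5 h 48 min; less 45 min break → 5 h 3 min
Total: 8 h 14 min + 7 h 13 min + 7 h 8 min + 7 h 5 min + 5 h 3 min = 34 h 43 min.

34 h 43 min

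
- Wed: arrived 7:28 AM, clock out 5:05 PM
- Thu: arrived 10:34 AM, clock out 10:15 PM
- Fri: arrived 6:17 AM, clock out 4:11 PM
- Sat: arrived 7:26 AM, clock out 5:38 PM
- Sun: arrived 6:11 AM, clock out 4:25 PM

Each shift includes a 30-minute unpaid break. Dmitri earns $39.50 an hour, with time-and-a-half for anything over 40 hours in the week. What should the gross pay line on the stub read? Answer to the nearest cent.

Wed: 7:28 AM–5:05 PM = 9 h 37 min; less 30 min break → 9 h 7 min
Thu: 10:34 AM–10:15 PM = 11 h 41 min; less 30 min break → 11 h 11 min
Fri: 6:17 AM–4:11 PM = 9 h 54 min; less 30 min break → 9 h 24 min
Sat: 7:26 AM–5:38 PM = 10 h 12 min; less 30 min break → 9 h 42 min
Sun: 6:11 AM–4:25 PM = 10 h 14 min; less 30 min break → 9 h 44 min
Total worked: 49 h 8 min = 2948 min.
Regular 40 h 0 min = 2400 min at $39.50/h; overtime 9 h 8 min = 548 min at $59.25/h.
Pay = (2400 × $39.50 + 548 × $59.25) ÷ 60 = $2121.15.

$2121.15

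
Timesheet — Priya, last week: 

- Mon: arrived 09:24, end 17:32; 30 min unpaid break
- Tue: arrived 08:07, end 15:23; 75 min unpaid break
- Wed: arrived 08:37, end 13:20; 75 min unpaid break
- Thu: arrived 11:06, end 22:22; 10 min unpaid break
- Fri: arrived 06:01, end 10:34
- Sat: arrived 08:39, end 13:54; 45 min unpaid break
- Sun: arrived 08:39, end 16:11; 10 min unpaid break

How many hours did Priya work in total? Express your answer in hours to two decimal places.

Mon: 09:24–17:32 = 8 h 8 min; less 30 min break → 7 h 38 min
Tue: 08:07–15:23 = 7 h 16 min; less 75 min break → 6 h 1 min
Wed: 08:37–13:20 = 4 h 43 min; less 75 min break → 3 h 28 min
Thu: 11:06–22:22 = 11 h 16 min; less 10 min break → 11 h 6 min
Fri: 06:01–10:34 = 4 h 33 min
Sat: 08:39–13:54 = 5 h 15 min; less 45 min break → 4 h 30 min
Sun: 08:39–16:11 = 7 h 32 min; less 10 min break → 7 h 22 min
Total: 7 h 38 min + 6 h 1 min + 3 h 28 min + 11 h 6 min + 4 h 33 min + 4 h 30 min + 7 h 22 min = 44 h 38 min.

44.63 hours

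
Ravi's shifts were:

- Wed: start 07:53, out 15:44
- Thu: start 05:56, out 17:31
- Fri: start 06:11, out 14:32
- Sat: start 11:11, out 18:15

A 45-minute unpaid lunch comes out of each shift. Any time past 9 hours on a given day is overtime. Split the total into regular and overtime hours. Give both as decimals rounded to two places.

Regular 30.02 hours, overtime 1.83 hours

Wed: 07:53–15:44 = 7 h 51 min; less 45 min break → 7 h 6 min
Thu: 05:56–17:31 = 11 h 35 min; less 45 min break → 10 h 50 min
Fri: 06:11–14:32 = 8 h 21 min; less 45 min break → 7 h 36 min
Sat: 11:11–18:15 = 7 h 4 min; less 45 min break → 6 h 19 min
Wed reg 7 h 6 min / OT 0 h 0 min; Thu reg 9 h 0 min / OT 1 h 50 min; Fri reg 7 h 36 min / OT 0 h 0 min; Sat reg 6 h 19 min / OT 0 h 0 min.
Totals: regular 30 h 1 min, overtime 1 h 50 min.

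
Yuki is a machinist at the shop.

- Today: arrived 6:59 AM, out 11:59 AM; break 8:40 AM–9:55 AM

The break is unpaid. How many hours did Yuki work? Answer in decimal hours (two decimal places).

3.75 hours

Today: 6:59 AM–11:59 AM = 5 h 0 min; less 75 min break → 3 h 45 min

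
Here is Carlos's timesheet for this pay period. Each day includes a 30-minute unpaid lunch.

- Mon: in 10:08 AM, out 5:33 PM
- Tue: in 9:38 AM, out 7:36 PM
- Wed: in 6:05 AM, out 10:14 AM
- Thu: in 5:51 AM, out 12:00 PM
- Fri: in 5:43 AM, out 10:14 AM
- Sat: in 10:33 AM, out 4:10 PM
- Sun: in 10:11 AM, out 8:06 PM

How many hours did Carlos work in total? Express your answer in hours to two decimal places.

Mon: 10:08 AM–5:33 PM = 7 h 25 min; less 30 min break → 6 h 55 min
Tue: 9:38 AM–7:36 PM = 9 h 58 min; less 30 min break → 9 h 28 min
Wed: 6:05 AM–10:14 AM = 4 h 9 min; less 30 min break → 3 h 39 min
Thu: 5:51 AM–12:00 PM = 6 h 9 min; less 30 min break → 5 h 39 min
Fri: 5:43 AM–10:14 AM = 4 h 31 min; less 30 min break → 4 h 1 min
Sat: 10:33 AM–4:10 PM = 5 h 37 min; less 30 min break → 5 h 7 min
Sun: 10:11 AM–8:06 PM = 9 h 55 min; less 30 min break → 9 h 25 min
Total: 6 h 55 min + 9 h 28 min + 3 h 39 min + 5 h 39 min + 4 h 1 min + 5 h 7 min + 9 h 25 min = 44 h 14 min.

44.23 hours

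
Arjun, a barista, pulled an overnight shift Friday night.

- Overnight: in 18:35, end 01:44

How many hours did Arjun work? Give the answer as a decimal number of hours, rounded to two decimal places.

Overnight: 18:35 → midnight = 5 h 25 min; midnight → 01:44 = 1 h 44 min; span 7 h 9 min

7.15 hours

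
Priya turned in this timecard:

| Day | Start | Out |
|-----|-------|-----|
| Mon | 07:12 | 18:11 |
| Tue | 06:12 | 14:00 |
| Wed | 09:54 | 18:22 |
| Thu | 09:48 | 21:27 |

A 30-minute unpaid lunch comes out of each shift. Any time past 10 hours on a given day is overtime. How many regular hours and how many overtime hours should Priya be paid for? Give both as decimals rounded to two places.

Regular 35.27 hours, overtime 1.63 hours

Mon: 07:12–18:11 = 10 h 59 min; less 30 min break → 10 h 29 min
Tue: 06:12–14:00 = 7 h 48 min; less 30 min break → 7 h 18 min
Wed: 09:54–18:22 = 8 h 28 min; less 30 min break → 7 h 58 min
Thu: 09:48–21:27 = 11 h 39 min; less 30 min break → 11 h 9 min
Mon reg 10 h 0 min / OT 0 h 29 min; Tue reg 7 h 18 min / OT 0 h 0 min; Wed reg 7 h 58 min / OT 0 h 0 min; Thu reg 10 h 0 min / OT 1 h 9 min.
Totals: regular 35 h 16 min, overtime 1 h 38 min.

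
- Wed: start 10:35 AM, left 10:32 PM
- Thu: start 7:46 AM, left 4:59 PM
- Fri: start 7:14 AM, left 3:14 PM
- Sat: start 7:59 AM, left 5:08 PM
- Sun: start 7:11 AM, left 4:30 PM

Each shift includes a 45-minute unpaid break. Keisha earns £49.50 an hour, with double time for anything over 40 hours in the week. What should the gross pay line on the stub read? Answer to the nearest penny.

Wed: 10:35 AM–10:32 PM = 11 h 57 min; less 45 min break → 11 h 12 min
Thu: 7:46 AM–4:59 PM = 9 h 13 min; less 45 min break → 8 h 28 min
Fri: 7:14 AM–3:14 PM = 8 h 0 min; less 45 min break → 7 h 15 min
Sat: 7:59 AM–5:08 PM = 9 h 9 min; less 45 min break → 8 h 24 min
Sun: 7:11 AM–4:30 PM = 9 h 19 min; less 45 min break → 8 h 34 min
Total worked: 43 h 53 min = 2633 min.
Regular 40 h 0 min = 2400 min at £49.50/h; overtime 3 h 53 min = 233 min at £99.00/h.
Pay = (2400 × £49.50 + 233 × £99.00) ÷ 60 = £2364.45.

£2364.45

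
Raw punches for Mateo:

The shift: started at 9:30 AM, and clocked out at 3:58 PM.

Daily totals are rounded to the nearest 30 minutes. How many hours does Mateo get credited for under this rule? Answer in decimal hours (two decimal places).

6.50 hours

The shift: 9:30 AM–3:58 PM = 6 h 28 min → rounds to 6 h 30 min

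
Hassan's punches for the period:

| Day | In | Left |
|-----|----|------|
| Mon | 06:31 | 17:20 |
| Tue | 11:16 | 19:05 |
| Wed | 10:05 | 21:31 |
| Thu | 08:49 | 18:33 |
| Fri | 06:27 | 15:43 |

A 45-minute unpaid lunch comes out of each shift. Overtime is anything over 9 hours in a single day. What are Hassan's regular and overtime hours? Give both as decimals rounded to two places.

Regular 42.57 hours, overtime 2.75 hours

Mon: 06:31–17:20 = 10 h 49 min; less 45 min break → 10 h 4 min
Tue: 11:16–19:05 = 7 h 49 min; less 45 min break → 7 h 4 min
Wed: 10:05–21:31 = 11 h 26 min; less 45 min break → 10 h 41 min
Thu: 08:49–18:33 = 9 h 44 min; less 45 min break → 8 h 59 min
Fri: 06:27–15:43 = 9 h 16 min; less 45 min break → 8 h 31 min
Mon reg 9 h 0 min / OT 1 h 4 min; Tue reg 7 h 4 min / OT 0 h 0 min; Wed reg 9 h 0 min / OT 1 h 41 min; Thu reg 8 h 59 min / OT 0 h 0 min; Fri reg 8 h 31 min / OT 0 h 0 min.
Totals: regular 42 h 34 min, overtime 2 h 45 min.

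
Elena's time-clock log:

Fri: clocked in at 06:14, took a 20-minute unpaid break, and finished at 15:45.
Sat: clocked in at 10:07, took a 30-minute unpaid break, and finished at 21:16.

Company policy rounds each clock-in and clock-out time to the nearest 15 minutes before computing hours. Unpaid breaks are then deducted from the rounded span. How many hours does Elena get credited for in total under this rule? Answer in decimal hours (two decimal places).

Fri: in 06:14→06:15, out 15:45→15:45; 9 h 30 min − 20 min = 9 h 10 min
Sat: in 10:07→10:00, out 21:16→21:15; 11 h 15 min − 30 min = 10 h 45 min
Total credited: 19 h 55 min.

19.92 hours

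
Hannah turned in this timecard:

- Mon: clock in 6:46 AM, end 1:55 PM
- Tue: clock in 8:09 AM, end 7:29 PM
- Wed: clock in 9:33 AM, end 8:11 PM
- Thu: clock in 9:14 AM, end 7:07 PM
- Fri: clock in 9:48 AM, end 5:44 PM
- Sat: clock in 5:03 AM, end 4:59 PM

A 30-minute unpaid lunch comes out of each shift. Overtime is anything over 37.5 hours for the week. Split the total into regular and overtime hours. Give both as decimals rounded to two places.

Regular 37.50 hours, overtime 18.37 hours

Mon: 6:46 AM–1:55 PM = 7 h 9 min; less 30 min break → 6 h 39 min
Tue: 8:09 AM–7:29 PM = 11 h 20 min; less 30 min break → 10 h 50 min
Wed: 9:33 AM–8:11 PM = 10 h 38 min; less 30 min break → 10 h 8 min
Thu: 9:14 AM–7:07 PM = 9 h 53 min; less 30 min break → 9 h 23 min
Fri: 9:48 AM–5:44 PM = 7 h 56 min; less 30 min break → 7 h 26 min
Sat: 5:03 AM–4:59 PM = 11 h 56 min; less 30 min break → 11 h 26 min
Total worked: 55 h 52 min = 55.87 h.
Threshold 37.5 h → overtime 18 h 22 min, regular 37 h 30 min.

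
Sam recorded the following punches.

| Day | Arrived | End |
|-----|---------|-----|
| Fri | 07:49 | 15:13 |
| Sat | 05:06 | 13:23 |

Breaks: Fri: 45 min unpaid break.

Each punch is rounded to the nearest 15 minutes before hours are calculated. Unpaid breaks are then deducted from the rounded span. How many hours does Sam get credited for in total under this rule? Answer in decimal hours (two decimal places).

15.25 hours

Fri: in 07:49→07:45, out 15:13→15:15; 7 h 30 min − 45 min = 6 h 45 min
Sat: in 05:06→05:00, out 13:23→13:30; 8 h 30 min
Total credited: 15 h 15 min.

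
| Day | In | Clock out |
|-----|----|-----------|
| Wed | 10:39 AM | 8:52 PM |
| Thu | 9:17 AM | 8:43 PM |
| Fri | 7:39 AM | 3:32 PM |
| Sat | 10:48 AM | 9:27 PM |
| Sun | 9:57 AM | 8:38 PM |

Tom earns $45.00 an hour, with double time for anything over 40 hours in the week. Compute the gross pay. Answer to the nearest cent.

$2778.00

Wed: 10:39 AM–8:52 PM = 10 h 13 min
Thu: 9:17 AM–8:43 PM = 11 h 26 min
Fri: 7:39 AM–3:32 PM = 7 h 53 min
Sat: 10:48 AM–9:27 PM = 10 h 39 min
Sun: 9:57 AM–8:38 PM = 10 h 41 min
Total worked: 50 h 52 min = 3052 min.
Regular 40 h 0 min = 2400 min at $45.00/h; overtime 10 h 52 min = 652 min at $90.00/h.
Pay = (2400 × $45.00 + 652 × $90.00) ÷ 60 = $2778.00.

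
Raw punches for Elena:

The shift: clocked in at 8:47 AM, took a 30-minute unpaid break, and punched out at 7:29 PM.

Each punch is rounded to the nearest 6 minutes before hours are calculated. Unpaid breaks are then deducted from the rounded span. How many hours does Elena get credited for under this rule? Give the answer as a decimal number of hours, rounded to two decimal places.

The shift: in 8:47 AM→8:48 AM, out 7:29 PM→7:30 PM; 10 h 42 min − 30 min = 10 h 12 min

10.20 hours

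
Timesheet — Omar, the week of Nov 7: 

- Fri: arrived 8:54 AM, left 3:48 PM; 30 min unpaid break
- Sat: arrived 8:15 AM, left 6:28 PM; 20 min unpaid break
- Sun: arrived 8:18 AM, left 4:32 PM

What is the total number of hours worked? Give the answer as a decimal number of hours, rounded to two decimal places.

Fri: 8:54 AM–3:48 PM = 6 h 54 min; less 30 min break → 6 h 24 min
Sat: 8:15 AM–6:28 PM = 10 h 13 min; less 20 min break → 9 h 53 min
Sun: 8:18 AM–4:32 PM = 8 h 14 min
Total: 6 h 24 min + 9 h 53 min + 8 h 14 min = 24 h 31 min.

24.52 hours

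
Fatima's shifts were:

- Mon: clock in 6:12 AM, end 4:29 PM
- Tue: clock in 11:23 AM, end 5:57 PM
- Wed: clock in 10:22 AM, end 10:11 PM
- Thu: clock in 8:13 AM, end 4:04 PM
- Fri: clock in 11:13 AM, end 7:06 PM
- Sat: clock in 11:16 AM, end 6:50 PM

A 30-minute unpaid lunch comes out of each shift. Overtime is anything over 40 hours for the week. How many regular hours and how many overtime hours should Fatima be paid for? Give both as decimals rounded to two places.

Mon: 6:12 AM–4:29 PM = 10 h 17 min; less 30 min break → 9 h 47 min
Tue: 11:23 AM–5:57 PM = 6 h 34 min; less 30 min break → 6 h 4 min
Wed: 10:22 AM–10:11 PM = 11 h 49 min; less 30 min break → 11 h 19 min
Thu: 8:13 AM–4:04 PM = 7 h 51 min; less 30 min break → 7 h 21 min
Fri: 11:13 AM–7:06 PM = 7 h 53 min; less 30 min break → 7 h 23 min
Sat: 11:16 AM–6:50 PM = 7 h 34 min; less 30 min break → 7 h 4 min
Total worked: 48 h 58 min = 48.97 h.
Threshold 40 h → overtime 8 h 58 min, regular 40 h 0 min.

Regular 40.00 hours, overtime 8.97 hours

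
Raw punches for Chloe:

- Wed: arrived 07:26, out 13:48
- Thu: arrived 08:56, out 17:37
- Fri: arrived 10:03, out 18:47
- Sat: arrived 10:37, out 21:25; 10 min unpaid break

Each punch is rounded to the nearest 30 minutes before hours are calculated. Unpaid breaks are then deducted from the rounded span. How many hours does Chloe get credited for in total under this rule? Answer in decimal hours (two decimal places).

Wed: in 07:26→07:30, out 13:48→14:00; 6 h 30 min
Thu: in 08:56→09:00, out 17:37→17:30; 8 h 30 min
Fri: in 10:03→10:00, out 18:47→19:00; 9 h 0 min
Sat: in 10:37→10:30, out 21:25→21:30; 11 h 0 min − 10 min = 10 h 50 min
Total credited: 34 h 50 min.

34.83 hours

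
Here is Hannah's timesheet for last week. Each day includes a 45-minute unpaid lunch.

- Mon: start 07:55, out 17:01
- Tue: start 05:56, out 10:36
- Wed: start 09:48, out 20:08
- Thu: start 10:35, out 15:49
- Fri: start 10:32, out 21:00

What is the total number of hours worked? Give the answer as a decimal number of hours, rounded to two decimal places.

36.05 hours

Mon: 07:55–17:01 = 9 h 6 min; less 45 min break → 8 h 21 min
Tue: 05:56–10:36 = 4 h 40 min; less 45 min break → 3 h 55 min
Wed: 09:48–20:08 = 10 h 20 min; less 45 min break → 9 h 35 min
Thu: 10:35–15:49 = 5 h 14 min; less 45 min break → 4 h 29 min
Fri: 10:32–21:00 = 10 h 28 min; less 45 min break → 9 h 43 min
Total: 8 h 21 min + 3 h 55 min + 9 h 35 min + 4 h 29 min + 9 h 43 min = 36 h 3 min.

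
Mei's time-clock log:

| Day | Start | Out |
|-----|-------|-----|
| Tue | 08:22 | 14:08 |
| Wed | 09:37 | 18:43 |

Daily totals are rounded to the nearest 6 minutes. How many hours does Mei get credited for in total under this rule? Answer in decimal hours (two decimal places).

Tue: 08:22–14:08 = 5 h 46 min → rounds to 5 h 48 min
Wed: 09:37–18:43 = 9 h 6 min → rounds to 9 h 6 min
Total credited: 14 h 54 min.

14.90 hours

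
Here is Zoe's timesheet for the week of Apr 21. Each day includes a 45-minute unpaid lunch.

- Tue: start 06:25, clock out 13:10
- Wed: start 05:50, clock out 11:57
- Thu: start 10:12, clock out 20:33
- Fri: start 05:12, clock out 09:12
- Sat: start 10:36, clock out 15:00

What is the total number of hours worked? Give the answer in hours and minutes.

Tue: 06:25–13:10 = 6 h 45 min; less 45 min break → 6 h 0 min
Wed: 05:50–11:57 = 6 h 7 min; less 45 min break → 5 h 22 min
Thu: 10:12–20:33 = 10 h 21 min; less 45 min break → 9 h 36 min
Fri: 05:12–09:12 = 4 h 0 min; less 45 min break → 3 h 15 min
Sat: 10:36–15:00 = 4 h 24 min; less 45 min break → 3 h 39 min
Total: 6 h 0 min + 5 h 22 min + 9 h 36 min + 3 h 15 min + 3 h 39 min = 27 h 52 min.

27 h 52 min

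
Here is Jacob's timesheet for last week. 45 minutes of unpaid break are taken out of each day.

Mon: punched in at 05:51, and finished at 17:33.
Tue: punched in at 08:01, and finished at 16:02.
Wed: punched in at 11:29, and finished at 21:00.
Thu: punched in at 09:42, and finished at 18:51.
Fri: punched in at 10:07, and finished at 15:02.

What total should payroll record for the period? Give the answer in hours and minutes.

Mon: 05:51–17:33 = 11 h 42 min; less 45 min break → 10 h 57 min
Tue: 08:01–16:02 = 8 h 1 min; less 45 min break → 7 h 16 min
Wed: 11:29–21:00 = 9 h 31 min; less 45 min break → 8 h 46 min
Thu: 09:42–18:51 = 9 h 9 min; less 45 min break → 8 h 24 min
Fri: 10:07–15:02 = 4 h 55 min; less 45 min break → 4 h 10 min
Total: 10 h 57 min + 7 h 16 min + 8 h 46 min + 8 h 24 min + 4 h 10 min = 39 h 33 min.

39 h 33 min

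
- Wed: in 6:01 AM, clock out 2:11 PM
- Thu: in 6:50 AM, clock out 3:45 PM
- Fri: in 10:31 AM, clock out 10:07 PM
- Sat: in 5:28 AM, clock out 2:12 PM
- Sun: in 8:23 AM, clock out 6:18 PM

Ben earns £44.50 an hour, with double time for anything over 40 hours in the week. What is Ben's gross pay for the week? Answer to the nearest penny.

Wed: 6:01 AM–2:11 PM = 8 h 10 min
Thu: 6:50 AM–3:45 PM = 8 h 55 min
Fri: 10:31 AM–10:07 PM = 11 h 36 min
Sat: 5:28 AM–2:12 PM = 8 h 44 min
Sun: 8:23 AM–6:18 PM = 9 h 55 min
Total worked: 47 h 20 min = 2840 min.
Regular 40 h 0 min = 2400 min at £44.50/h; overtime 7 h 20 min = 440 min at £89.00/h.
Pay = (2400 × £44.50 + 440 × £89.00) ÷ 60 = £2432.67.

£2432.67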